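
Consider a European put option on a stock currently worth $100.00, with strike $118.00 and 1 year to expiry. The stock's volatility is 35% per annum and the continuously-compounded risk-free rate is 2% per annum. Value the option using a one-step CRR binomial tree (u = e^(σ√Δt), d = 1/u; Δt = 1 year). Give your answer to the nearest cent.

$26.01

CRR parameters: u = e^(σ√Δt) = e^(0.35·√1) = 1.4191, d = 1/u = 0.7047
Per-period rate: rΔt = 0.02·1 = 0.02, so R = e^0.02 = 1.0202
Risk-neutral probability p = (e^0.02 − 0.7047)/(1.4191 − 0.7047) = 0.3155/0.7144 = 0.4417
Terminal stock prices: S_u = 141.9, S_d = 70.47
Terminal payoffs (K − S): max(-23.91, 0) = 0, max(47.53, 0) = 47.53
Node 0 (S = 100): V_0 = e^(−0.02)·[0.4417·0.0000 + 0.5583·47.5312] = 26.0130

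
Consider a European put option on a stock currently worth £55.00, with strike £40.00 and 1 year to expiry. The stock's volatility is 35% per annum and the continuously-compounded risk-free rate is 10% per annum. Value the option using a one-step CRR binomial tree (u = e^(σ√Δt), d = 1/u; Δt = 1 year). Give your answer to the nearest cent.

CRR parameters: u = e^(σ√Δt) = e^(0.35·√1) = 1.4191, d = 1/u = 0.7047
Per-period rate: rΔt = 0.1·1 = 0.1, so R = e^0.1 = 1.1052
Risk-neutral probability p = (e^0.1 − 0.7047)/(1.4191 − 0.7047) = 0.4005/0.7144 = 0.5606
Terminal stock prices: S_u = 78.05, S_d = 38.76
Terminal payoffs (K − S): max(-38.05, 0) = 0, max(1.242, 0) = 1.242
Node 0 (S = 55): V_0 = e^(−0.1)·[0.5606·0.0000 + 0.4394·1.2422] = 0.4939

£0.49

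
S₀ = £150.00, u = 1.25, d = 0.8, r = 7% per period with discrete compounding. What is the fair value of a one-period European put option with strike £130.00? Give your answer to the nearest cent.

Risk-neutral probability p = (1 + 0.07 − 0.8)/(1.25 − 0.8) = 0.2700/0.4500 = 0.6000
Terminal stock prices: S_u = 187.5, S_d = 120
Terminal payoffs (K − S): max(-57.5, 0) = 0, max(10, 0) = 10
Node 0 (S = 150): V_0 = 1/1.07·[0.6000·0.0000 + 0.4000·10.0000] = 3.7383

£3.74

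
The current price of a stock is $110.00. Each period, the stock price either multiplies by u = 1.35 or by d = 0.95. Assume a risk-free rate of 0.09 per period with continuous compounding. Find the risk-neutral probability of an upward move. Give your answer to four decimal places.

p = 0.3604

Risk-neutral probability p = (e^0.09 − 0.95)/(1.35 − 0.95) = 0.1442/0.4000 = 0.3604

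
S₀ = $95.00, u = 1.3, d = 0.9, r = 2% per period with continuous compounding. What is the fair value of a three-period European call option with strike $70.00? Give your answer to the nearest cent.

Risk-neutral probability p = (e^0.02 − 0.9)/(1.3 − 0.9) = 0.1202/0.4000 = 0.3005
Terminal stock prices: S_uuu = 208.7, S_uud = 144.5, S_udd = 100, S_ddd = 69.26
Terminal payoffs (S − K): max(138.7, 0) = 138.7, max(74.5, 0) = 74.5, max(30.04, 0) = 30.04, max(-0.745, 0) = 0
Node uu (S = 160.6): V_uu = e^(−0.02)·[0.3005·138.7150 + 0.6995·74.4950] = 91.9361
Node ud (S = 111.2): V_ud = e^(−0.02)·[0.3005·74.4950 + 0.6995·30.0350] = 42.5361
Node dd (S = 76.95): V_dd = e^(−0.02)·[0.3005·30.0350 + 0.6995·0.0000] = 8.8469
Node u (S = 123.5): V_u = e^(−0.02)·[0.3005·91.9361 + 0.6995·42.5361] = 56.2447
Node d (S = 85.5): V_d = e^(−0.02)·[0.3005·42.5361 + 0.6995·8.8469] = 18.5950
Node 0 (S = 95): V_0 = e^(−0.02)·[0.3005·56.2447 + 0.6995·18.5950] = 29.3166

$29.32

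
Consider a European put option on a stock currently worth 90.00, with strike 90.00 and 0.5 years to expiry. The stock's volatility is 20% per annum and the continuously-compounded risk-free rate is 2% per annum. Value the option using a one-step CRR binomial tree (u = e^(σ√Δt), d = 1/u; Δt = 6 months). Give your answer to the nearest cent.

5.87

CRR parameters: u = e^(σ√Δt) = e^(0.2·√0.5) = 1.1519, d = 1/u = 0.8681
Per-period rate: rΔt = 0.02·0.5 = 0.01, so R = e^0.01 = 1.0101
Risk-neutral probability p = (e^0.01 − 0.8681)/(1.1519 − 0.8681) = 0.1419/0.2838 = 0.5001
Terminal stock prices: S_u = 103.7, S_d = 78.13
Terminal payoffs (K − S): max(-13.67, 0) = 0, max(11.87, 0) = 11.87
Node 0 (S = 90): V_0 = e^(−0.01)·[0.5001·0.0000 + 0.4999·11.8689] = 5.8740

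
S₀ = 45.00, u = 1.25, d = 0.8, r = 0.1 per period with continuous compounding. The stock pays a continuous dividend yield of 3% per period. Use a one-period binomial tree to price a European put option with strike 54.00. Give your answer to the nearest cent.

Per-period risk-free factor R = e^0.1 = 1.1052; dividend-adjusted growth = e^(0.1−0.03) = 1.0725.
Risk-neutral probability p = (1.0725 − 0.8)/(1.25 − 0.8) = 0.2725/0.4500 = 0.6056
Terminal stock prices: S_u = 56.25, S_d = 36
Terminal payoffs (K − S): max(-2.25, 0) = 0, max(18, 0) = 18
Node 0 (S = 45): V_0 = e^(−0.1)·[0.6056·0.0000 + 0.3944·18.0000] = 6.4240

6.42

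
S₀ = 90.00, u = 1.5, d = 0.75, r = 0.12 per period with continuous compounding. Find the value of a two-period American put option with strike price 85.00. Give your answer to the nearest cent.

Risk-neutral probability p = (e^0.12 − 0.75)/(1.5 − 0.75) = 0.3775/0.7500 = 0.5033
Terminal stock prices: S_uu = 202.5, S_ud = 101.2, S_dd = 50.62
Terminal payoffs (K − S): max(-117.5, 0) = 0, max(-16.25, 0) = 0, max(34.38, 0) = 34.38
Node u (S = 135): continuation = e^(−0.12)·[0.5033·0.0000 + 0.4967·0.0000] = 0.0000; exercise value = 0.0000 ≤ continuation, so V_u = 0.0000
Node d (S = 67.5): continuation = e^(−0.12)·[0.5033·0.0000 + 0.4967·34.3750] = 15.1424; exercise value = 17.5000 > continuation, so V_d = 17.5000 (exercise)
Node 0 (S = 90): continuation = e^(−0.12)·[0.5033·0.0000 + 0.4967·17.5000] = 7.7089; exercise value = 0.0000 ≤ continuation, so V_0 = 7.7089

7.71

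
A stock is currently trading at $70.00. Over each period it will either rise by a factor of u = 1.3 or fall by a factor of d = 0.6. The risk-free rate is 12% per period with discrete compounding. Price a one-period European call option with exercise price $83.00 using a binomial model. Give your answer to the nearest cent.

$5.31

Risk-neutral probability p = (1 + 0.12 − 0.6)/(1.3 − 0.6) = 0.5200/0.7000 = 0.7429
Terminal stock prices: S_u = 91, S_d = 42
Terminal payoffs (S − K): max(8, 0) = 8, max(-41, 0) = 0
Node 0 (S = 70): V_0 = 1/1.12·[0.7429·8.0000 + 0.2571·0.0000] = 5.3061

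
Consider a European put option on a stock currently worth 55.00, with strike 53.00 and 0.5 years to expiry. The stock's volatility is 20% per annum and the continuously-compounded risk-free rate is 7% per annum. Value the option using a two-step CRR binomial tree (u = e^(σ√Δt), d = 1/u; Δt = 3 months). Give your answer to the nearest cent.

1.47

CRR parameters: u = e^(σ√Δt) = e^(0.2·√0.25) = 1.1052, d = 1/u = 0.9048
Per-period rate: rΔt = 0.07·0.25 = 0.0175, so R = e^0.0175 = 1.0177
Risk-neutral probability p = (e^0.0175 − 0.9048)/(1.1052 − 0.9048) = 0.1128/0.2003 = 0.5631
Terminal stock prices: S_uu = 67.18, S_ud = 55, S_dd = 45.03
Terminal payoffs (K − S): max(-14.18, 0) = 0, max(-2, 0) = 0, max(7.97, 0) = 7.97
Node u (S = 60.78): V_u = e^(−0.0175)·[0.5631·0.0000 + 0.4369·0.0000] = 0.0000
Node d (S = 49.77): V_d = e^(−0.0175)·[0.5631·0.0000 + 0.4369·7.9698] = 3.4213
Node 0 (S = 55): V_0 = e^(−0.0175)·[0.5631·0.0000 + 0.4369·3.4213] = 1.4687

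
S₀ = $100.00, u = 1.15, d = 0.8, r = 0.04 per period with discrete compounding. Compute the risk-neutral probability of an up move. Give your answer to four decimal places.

p = 0.6857

Risk-neutral probability p = (1 + 0.04 − 0.8)/(1.15 − 0.8) = 0.2400/0.3500 = 0.6857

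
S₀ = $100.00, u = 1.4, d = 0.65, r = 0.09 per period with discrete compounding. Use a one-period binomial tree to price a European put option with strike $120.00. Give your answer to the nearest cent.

$20.86

Risk-neutral probability p = (1 + 0.09 − 0.65)/(1.4 − 0.65) = 0.4400/0.7500 = 0.5867
Terminal stock prices: S_u = 140, S_d = 65
Terminal payoffs (K − S): max(-20, 0) = 0, max(55, 0) = 55
Node 0 (S = 100): V_0 = 1/1.09·[0.5867·0.0000 + 0.4133·55.0000] = 20.8563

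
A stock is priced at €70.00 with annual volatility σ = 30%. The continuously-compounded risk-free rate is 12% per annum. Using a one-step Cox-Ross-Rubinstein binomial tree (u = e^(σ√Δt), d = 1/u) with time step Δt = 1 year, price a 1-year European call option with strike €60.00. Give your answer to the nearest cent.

€19.42

CRR parameters: u = e^(σ√Δt) = e^(0.3·√1) = 1.3499, d = 1/u = 0.7408
Per-period rate: rΔt = 0.12·1 = 0.12, so R = e^0.12 = 1.1275
Risk-neutral probability p = (e^0.12 − 0.7408)/(1.3499 − 0.7408) = 0.3867/0.6090 = 0.6349
Terminal stock prices: S_u = 94.49, S_d = 51.86
Terminal payoffs (S − K): max(34.49, 0) = 34.49, max(-8.143, 0) = 0
Node 0 (S = 70): V_0 = e^(−0.12)·[0.6349·34.4901 + 0.3651·0.0000] = 19.4215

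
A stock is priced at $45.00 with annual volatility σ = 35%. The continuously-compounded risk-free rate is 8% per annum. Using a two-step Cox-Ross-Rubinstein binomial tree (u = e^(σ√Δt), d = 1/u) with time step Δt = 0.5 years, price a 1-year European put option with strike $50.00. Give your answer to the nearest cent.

$7.10

CRR parameters: u = e^(σ√Δt) = e^(0.35·√0.5) = 1.2808, d = 1/u = 0.7808
Per-period rate: rΔt = 0.08·0.5 = 0.04, so R = e^0.04 = 1.0408
Risk-neutral probability p = (e^0.04 − 0.7808)/(1.2808 − 0.7808) = 0.2601/0.5000 = 0.5201
Terminal stock prices: S_uu = 73.82, S_ud = 45, S_dd = 27.43
Terminal payoffs (K − S): max(-23.82, 0) = 0, max(5, 0) = 5, max(22.57, 0) = 22.57
Node u (S = 57.64): V_u = e^(−0.04)·[0.5201·0.0000 + 0.4799·5.0000] = 2.3056
Node d (S = 35.13): V_d = e^(−0.04)·[0.5201·5.0000 + 0.4799·22.5686] = 12.9053
Node 0 (S = 45): V_0 = e^(−0.04)·[0.5201·2.3056 + 0.4799·12.9053] = 7.1030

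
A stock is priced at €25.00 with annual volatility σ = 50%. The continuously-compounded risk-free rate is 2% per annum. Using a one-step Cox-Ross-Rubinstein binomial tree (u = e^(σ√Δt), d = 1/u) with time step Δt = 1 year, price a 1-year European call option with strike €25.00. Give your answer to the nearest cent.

CRR parameters: u = e^(σ√Δt) = e^(0.5·√1) = 1.6487, d = 1/u = 0.6065
Per-period rate: rΔt = 0.02·1 = 0.02, so R = e^0.02 = 1.0202
Risk-neutral probability p = (e^0.02 − 0.6065)/(1.6487 − 0.6065) = 0.4137/1.0422 = 0.3969
Terminal stock prices: S_u = 41.22, S_d = 15.16
Terminal payoffs (S − K): max(16.22, 0) = 16.22, max(-9.837, 0) = 0
Node 0 (S = 25): V_0 = e^(−0.02)·[0.3969·16.2180 + 0.6031·0.0000] = 6.3099

€6.31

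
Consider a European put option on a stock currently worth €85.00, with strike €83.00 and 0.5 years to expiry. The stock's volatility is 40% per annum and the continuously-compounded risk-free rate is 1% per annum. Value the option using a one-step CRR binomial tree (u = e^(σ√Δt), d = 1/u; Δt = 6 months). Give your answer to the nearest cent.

CRR parameters: u = e^(σ√Δt) = e^(0.4·√0.5) = 1.3269, d = 1/u = 0.7536
Per-period rate: rΔt = 0.01·0.5 = 0.005, so R = e^0.005 = 1.0050
Risk-neutral probability p = (e^0.005 − 0.7536)/(1.3269 − 0.7536) = 0.2514/0.5733 = 0.4385
Terminal stock prices: S_u = 112.8, S_d = 64.06
Terminal payoffs (K − S): max(-29.79, 0) = 0, max(18.94, 0) = 18.94
Node 0 (S = 85): V_0 = e^(−0.005)·[0.4385·0.0000 + 0.5615·18.9407] = 10.5822

€10.58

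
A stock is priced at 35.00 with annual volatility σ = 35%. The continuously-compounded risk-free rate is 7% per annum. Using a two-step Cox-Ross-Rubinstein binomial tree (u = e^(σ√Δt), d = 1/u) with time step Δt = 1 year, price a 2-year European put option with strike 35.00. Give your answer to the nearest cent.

CRR parameters: u = e^(σ√Δt) = e^(0.35·√1) = 1.4191, d = 1/u = 0.7047
Per-period rate: rΔt = 0.07·1 = 0.07, so R = e^0.07 = 1.0725
Risk-neutral probability p = (e^0.07 − 0.7047)/(1.4191 − 0.7047) = 0.3678/0.7144 = 0.5149
Terminal stock prices: S_uu = 70.48, S_ud = 35, S_dd = 17.38
Terminal payoffs (K − S): max(-35.48, 0) = 0, max(0, 0) = 0, max(17.62, 0) = 17.62
Node u (S = 49.67): V_u = e^(−0.07)·[0.5149·0.0000 + 0.4851·0.0000] = 0.0000
Node d (S = 24.66): V_d = e^(−0.07)·[0.5149·0.0000 + 0.4851·17.6195] = 7.9697
Node 0 (S = 35): V_0 = e^(−0.07)·[0.5149·0.0000 + 0.4851·7.9697] = 3.6049

3.60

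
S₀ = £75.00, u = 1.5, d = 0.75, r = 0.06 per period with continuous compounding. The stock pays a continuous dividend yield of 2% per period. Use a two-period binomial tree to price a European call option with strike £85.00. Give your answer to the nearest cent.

£11.17

Per-period risk-free factor R = e^0.06 = 1.0618; dividend-adjusted growth = e^(0.06−0.02) = 1.0408.
Risk-neutral probability p = (1.0408 − 0.75)/(1.5 − 0.75) = 0.2908/0.7500 = 0.3877
Terminal stock prices: S_uu = 168.8, S_ud = 84.38, S_dd = 42.19
Terminal payoffs (S − K): max(83.75, 0) = 83.75, max(-0.625, 0) = 0, max(-42.81, 0) = 0
Node u (S = 112.5): V_u = e^(−0.06)·[0.3877·83.7500 + 0.6123·0.0000] = 30.5827
Node d (S = 56.25): V_d = e^(−0.06)·[0.3877·0.0000 + 0.6123·0.0000] = 0.0000
Node 0 (S = 75): V_0 = e^(−0.06)·[0.3877·30.5827 + 0.6123·0.0000] = 11.1678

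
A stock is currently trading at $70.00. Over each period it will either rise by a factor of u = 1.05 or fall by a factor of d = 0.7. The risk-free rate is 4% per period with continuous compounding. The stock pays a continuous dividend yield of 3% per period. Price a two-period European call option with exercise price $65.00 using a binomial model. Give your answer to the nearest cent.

$8.82

Per-period risk-free factor R = e^0.04 = 1.0408; dividend-adjusted growth = e^(0.04−0.03) = 1.0101.
Risk-neutral probability p = (1.0101 − 0.7)/(1.05 − 0.7) = 0.3101/0.3500 = 0.8859
Terminal stock prices: S_uu = 77.17, S_ud = 51.45, S_dd = 34.3
Terminal payoffs (S − K): max(12.17, 0) = 12.17, max(-13.55, 0) = 0, max(-30.7, 0) = 0
Node u (S = 73.5): V_u = e^(−0.04)·[0.8859·12.1750 + 0.1141·0.0000] = 10.3624
Node d (S = 49): V_d = e^(−0.04)·[0.8859·0.0000 + 0.1141·0.0000] = 0.0000
Node 0 (S = 70): V_0 = e^(−0.04)·[0.8859·10.3624 + 0.1141·0.0000] = 8.8197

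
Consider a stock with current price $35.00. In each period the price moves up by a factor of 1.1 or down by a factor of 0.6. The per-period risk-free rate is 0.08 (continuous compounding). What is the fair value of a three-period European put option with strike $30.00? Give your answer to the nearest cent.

$0.38

Risk-neutral probability p = (e^0.08 − 0.6)/(1.1 − 0.6) = 0.4833/0.5000 = 0.9666
Terminal stock prices: S_uuu = 46.59, S_uud = 25.41, S_udd = 13.86, S_ddd = 7.56
Terminal payoffs (K − S): max(-16.59, 0) = 0, max(4.59, 0) = 4.59, max(16.14, 0) = 16.14, max(22.44, 0) = 22.44
Node uu (S = 42.35): V_uu = e^(−0.08)·[0.9666·0.0000 + 0.0334·4.5900] = 0.1416
Node ud (S = 23.1): V_ud = e^(−0.08)·[0.9666·4.5900 + 0.0334·16.1400] = 4.5935
Node dd (S = 12.6): V_dd = e^(−0.08)·[0.9666·16.1400 + 0.0334·22.4400] = 15.0935
Node u (S = 38.5): V_u = e^(−0.08)·[0.9666·0.1416 + 0.0334·4.5935] = 0.2681
Node d (S = 21): V_d = e^(−0.08)·[0.9666·4.5935 + 0.0334·15.0935] = 4.5643
Node 0 (S = 35): V_0 = e^(−0.08)·[0.9666·0.2681 + 0.0334·4.5643] = 0.3801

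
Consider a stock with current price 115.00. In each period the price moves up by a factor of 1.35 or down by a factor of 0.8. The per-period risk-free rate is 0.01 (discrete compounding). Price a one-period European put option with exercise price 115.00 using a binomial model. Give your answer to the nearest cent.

14.08

Risk-neutral probability p = (1 + 0.01 − 0.8)/(1.35 − 0.8) = 0.2100/0.5500 = 0.3818
Terminal stock prices: S_u = 155.2, S_d = 92
Terminal payoffs (K − S): max(-40.25, 0) = 0, max(23, 0) = 23
Node 0 (S = 115): V_0 = 1/1.01·[0.3818·0.0000 + 0.6182·23.0000] = 14.0774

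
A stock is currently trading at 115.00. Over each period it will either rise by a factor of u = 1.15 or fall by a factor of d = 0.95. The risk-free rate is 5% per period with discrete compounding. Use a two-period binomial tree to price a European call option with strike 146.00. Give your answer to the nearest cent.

Risk-neutral probability p = (1 + 0.05 − 0.95)/(1.15 − 0.95) = 0.1000/0.2000 = 0.5000
Terminal stock prices: S_uu = 152.1, S_ud = 125.6, S_dd = 103.8
Terminal payoffs (S − K): max(6.087, 0) = 6.087, max(-20.36, 0) = 0, max(-42.21, 0) = 0
Node u (S = 132.2): V_u = 1/1.05·[0.5000·6.0875 + 0.5000·0.0000] = 2.8988
Node d (S = 109.2): V_d = 1/1.05·[0.5000·0.0000 + 0.5000·0.0000] = 0.0000
Node 0 (S = 115): V_0 = 1/1.05·[0.5000·2.8988 + 0.5000·0.0000] = 1.3804

1.38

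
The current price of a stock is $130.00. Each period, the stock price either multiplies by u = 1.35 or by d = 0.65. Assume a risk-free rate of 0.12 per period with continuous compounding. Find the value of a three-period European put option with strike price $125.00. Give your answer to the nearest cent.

Risk-neutral probability p = (e^0.12 − 0.65)/(1.35 − 0.65) = 0.4775/0.7000 = 0.6821
Terminal stock prices: S_uuu = 319.8, S_uud = 154, S_udd = 74.15, S_ddd = 35.7
Terminal payoffs (K − S): max(-194.8, 0) = 0, max(-29, 0) = 0, max(50.85, 0) = 50.85, max(89.3, 0) = 89.3
Node uu (S = 236.9): V_uu = e^(−0.12)·[0.6821·0.0000 + 0.3179·0.0000] = 0.0000
Node ud (S = 114.1): V_ud = e^(−0.12)·[0.6821·0.0000 + 0.3179·50.8512] = 14.3359
Node dd (S = 54.93): V_dd = e^(−0.12)·[0.6821·50.8512 + 0.3179·89.2987] = 55.9401
Node u (S = 175.5): V_u = e^(−0.12)·[0.6821·0.0000 + 0.3179·14.3359] = 4.0415
Node d (S = 84.5): V_d = e^(−0.12)·[0.6821·14.3359 + 0.3179·55.9401] = 24.4438
Node 0 (S = 130): V_0 = e^(−0.12)·[0.6821·4.0415 + 0.3179·24.4438] = 9.3363

$9.34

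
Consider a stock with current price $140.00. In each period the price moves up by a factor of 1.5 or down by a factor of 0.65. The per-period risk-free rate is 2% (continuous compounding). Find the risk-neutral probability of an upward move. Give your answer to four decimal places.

p = 0.4355

Risk-neutral probability p = (e^0.02 − 0.65)/(1.5 − 0.65) = 0.3702/0.8500 = 0.4355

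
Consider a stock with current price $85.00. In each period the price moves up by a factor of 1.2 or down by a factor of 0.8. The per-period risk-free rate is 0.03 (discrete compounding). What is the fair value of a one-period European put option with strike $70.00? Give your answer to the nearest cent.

Risk-neutral probability p = (1 + 0.03 − 0.8)/(1.2 − 0.8) = 0.2300/0.4000 = 0.5750
Terminal stock prices: S_u = 102, S_d = 68
Terminal payoffs (K − S): max(-32, 0) = 0, max(2, 0) = 2
Node 0 (S = 85): V_0 = 1/1.03·[0.5750·0.0000 + 0.4250·2.0000] = 0.8252

$0.83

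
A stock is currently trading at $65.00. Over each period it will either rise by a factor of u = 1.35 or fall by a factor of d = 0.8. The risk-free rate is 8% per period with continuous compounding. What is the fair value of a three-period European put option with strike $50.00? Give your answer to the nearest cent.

$1.50

Risk-neutral probability p = (e^0.08 − 0.8)/(1.35 − 0.8) = 0.2833/0.5500 = 0.5151
Terminal stock prices: S_uuu = 159.9, S_uud = 94.77, S_udd = 56.16, S_ddd = 33.28
Terminal payoffs (K − S): max(-109.9, 0) = 0, max(-44.77, 0) = 0, max(-6.16, 0) = 0, max(16.72, 0) = 16.72
Node uu (S = 118.5): V_uu = e^(−0.08)·[0.5151·0.0000 + 0.4849·0.0000] = 0.0000
Node ud (S = 70.2): V_ud = e^(−0.08)·[0.5151·0.0000 + 0.4849·0.0000] = 0.0000
Node dd (S = 41.6): V_dd = e^(−0.08)·[0.5151·0.0000 + 0.4849·16.7200] = 7.4847
Node u (S = 87.75): V_u = e^(−0.08)·[0.5151·0.0000 + 0.4849·0.0000] = 0.0000
Node d (S = 52): V_d = e^(−0.08)·[0.5151·0.0000 + 0.4849·7.4847] = 3.3505
Node 0 (S = 65): V_0 = e^(−0.08)·[0.5151·0.0000 + 0.4849·3.3505] = 1.4999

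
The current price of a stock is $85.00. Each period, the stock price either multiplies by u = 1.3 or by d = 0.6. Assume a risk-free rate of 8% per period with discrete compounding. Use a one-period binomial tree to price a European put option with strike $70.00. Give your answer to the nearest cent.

$5.53

Risk-neutral probability p = (1 + 0.08 − 0.6)/(1.3 − 0.6) = 0.4800/0.7000 = 0.6857
Terminal stock prices: S_u = 110.5, S_d = 51
Terminal payoffs (K − S): max(-40.5, 0) = 0, max(19, 0) = 19
Node 0 (S = 85): V_0 = 1/1.08·[0.6857·0.0000 + 0.3143·19.0000] = 5.5291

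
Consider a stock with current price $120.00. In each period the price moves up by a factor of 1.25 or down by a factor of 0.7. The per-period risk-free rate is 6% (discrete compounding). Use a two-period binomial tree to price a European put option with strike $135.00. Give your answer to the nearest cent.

$20.17

Risk-neutral probability p = (1 + 0.06 − 0.7)/(1.25 − 0.7) = 0.3600/0.5500 = 0.6545
Terminal stock prices: S_uu = 187.5, S_ud = 105, S_dd = 58.8
Terminal payoffs (K − S): max(-52.5, 0) = 0, max(30, 0) = 30, max(76.2, 0) = 76.2
Node u (S = 150): V_u = 1/1.06·[0.6545·0.0000 + 0.3455·30.0000] = 9.7770
Node d (S = 84): V_d = 1/1.06·[0.6545·30.0000 + 0.3455·76.2000] = 43.3585
Node 0 (S = 120): V_0 = 1/1.06·[0.6545·9.7770 + 0.3455·43.3585] = 20.1678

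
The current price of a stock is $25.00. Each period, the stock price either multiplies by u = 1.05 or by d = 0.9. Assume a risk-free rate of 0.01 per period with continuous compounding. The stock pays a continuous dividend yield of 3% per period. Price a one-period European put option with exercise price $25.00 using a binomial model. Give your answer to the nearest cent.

Per-period risk-free factor R = e^0.01 = 1.0101; dividend-adjusted growth = e^(0.01−0.03) = 0.9802.
Risk-neutral probability p = (0.9802 − 0.9)/(1.05 − 0.9) = 0.0802/0.1500 = 0.5347
Terminal stock prices: S_u = 26.25, S_d = 22.5
Terminal payoffs (K − S): max(-1.25, 0) = 0, max(2.5, 0) = 2.5
Node 0 (S = 25): V_0 = e^(−0.01)·[0.5347·0.0000 + 0.4653·2.5000] = 1.1518

$1.15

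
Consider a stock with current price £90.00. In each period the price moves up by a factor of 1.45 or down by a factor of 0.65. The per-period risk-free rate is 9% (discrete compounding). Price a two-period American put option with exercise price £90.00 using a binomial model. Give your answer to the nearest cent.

£14.08

Risk-neutral probability p = (1 + 0.09 − 0.65)/(1.45 − 0.65) = 0.4400/0.8000 = 0.5500
Terminal stock prices: S_uu = 189.2, S_ud = 84.83, S_dd = 38.03
Terminal payoffs (K − S): max(-99.22, 0) = 0, max(5.175, 0) = 5.175, max(51.97, 0) = 51.97
Node u (S = 130.5): continuation = 1/1.09·[0.5500·0.0000 + 0.4500·5.1750] = 2.1365; exercise value = 0.0000 ≤ continuation, so V_u = 2.1365
Node d (S = 58.5): continuation = 1/1.09·[0.5500·5.1750 + 0.4500·51.9750] = 24.0688; exercise value = 31.5000 > continuation, so V_d = 31.5000 (exercise)
Node 0 (S = 90): continuation = 1/1.09·[0.5500·2.1365 + 0.4500·31.5000] = 14.0826; exercise value = 0.0000 ≤ continuation, so V_0 = 14.0826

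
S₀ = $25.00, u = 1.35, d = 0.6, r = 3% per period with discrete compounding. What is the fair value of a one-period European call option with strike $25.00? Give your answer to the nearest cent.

$4.87

Risk-neutral probability p = (1 + 0.03 − 0.6)/(1.35 − 0.6) = 0.4300/0.7500 = 0.5733
Terminal stock prices: S_u = 33.75, S_d = 15
Terminal payoffs (S − K): max(8.75, 0) = 8.75, max(-10, 0) = 0
Node 0 (S = 25): V_0 = 1/1.03·[0.5733·8.7500 + 0.4267·0.0000] = 4.8706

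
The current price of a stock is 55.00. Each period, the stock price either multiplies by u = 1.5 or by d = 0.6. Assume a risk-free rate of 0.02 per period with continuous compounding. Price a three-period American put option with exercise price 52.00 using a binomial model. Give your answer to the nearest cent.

Risk-neutral probability p = (e^0.02 − 0.6)/(1.5 − 0.6) = 0.4202/0.9000 = 0.4669
Terminal stock prices: S_uuu = 185.6, S_uud = 74.25, S_udd = 29.7, S_ddd = 11.88
Terminal payoffs (K − S): max(-133.6, 0) = 0, max(-22.25, 0) = 0, max(22.3, 0) = 22.3, max(40.12, 0) = 40.12
Node uu (S = 123.8): continuation = e^(−0.02)·[0.4669·0.0000 + 0.5331·0.0000] = 0.0000; exercise value = 0.0000 ≤ continuation, so V_uu = 0.0000
Node ud (S = 49.5): continuation = e^(−0.02)·[0.4669·0.0000 + 0.5331·22.3000] = 11.6529; exercise value = 2.5000 ≤ continuation, so V_ud = 11.6529
Node dd (S = 19.8): continuation = e^(−0.02)·[0.4669·22.3000 + 0.5331·40.1200] = 31.1703; exercise value = 32.2000 > continuation, so V_dd = 32.2000 (exercise)
Node u (S = 82.5): continuation = e^(−0.02)·[0.4669·0.0000 + 0.5331·11.6529] = 6.0893; exercise value = 0.0000 ≤ continuation, so V_u = 6.0893
Node d (S = 33): continuation = e^(−0.02)·[0.4669·11.6529 + 0.5331·32.2000] = 22.1591; exercise value = 19.0000 ≤ continuation, so V_d = 22.1591
Node 0 (S = 55): continuation = e^(−0.02)·[0.4669·6.0893 + 0.5331·22.1591] = 14.3661; exercise value = 0.0000 ≤ continuation, so V_0 = 14.3661

14.37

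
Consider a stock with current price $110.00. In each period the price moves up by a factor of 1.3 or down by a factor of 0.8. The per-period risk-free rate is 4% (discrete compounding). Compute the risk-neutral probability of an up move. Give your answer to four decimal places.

Risk-neutral probability p = (1 + 0.04 − 0.8)/(1.3 − 0.8) = 0.2400/0.5000 = 0.4800

p = 0.4800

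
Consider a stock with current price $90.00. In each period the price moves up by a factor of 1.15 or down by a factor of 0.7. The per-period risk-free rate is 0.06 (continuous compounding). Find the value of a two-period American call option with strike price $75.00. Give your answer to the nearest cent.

Risk-neutral probability p = (e^0.06 − 0.7)/(1.15 − 0.7) = 0.3618/0.4500 = 0.8041
Terminal stock prices: S_uu = 119, S_ud = 72.45, S_dd = 44.1
Terminal payoffs (S − K): max(44.02, 0) = 44.02, max(-2.55, 0) = 0, max(-30.9, 0) = 0
Node u (S = 103.5): continuation = e^(−0.06)·[0.8041·44.0250 + 0.1959·0.0000] = 33.3382; exercise value = 28.5000 ≤ continuation, so V_u = 33.3382
Node d (S = 63): continuation = e^(−0.06)·[0.8041·0.0000 + 0.1959·0.0000] = 0.0000; exercise value = 0.0000 ≤ continuation, so V_d = 0.0000
Node 0 (S = 90): continuation = e^(−0.06)·[0.8041·33.3382 + 0.1959·0.0000] = 25.2455; exercise value = 15.0000 ≤ continuation, so V_0 = 25.2455

$25.25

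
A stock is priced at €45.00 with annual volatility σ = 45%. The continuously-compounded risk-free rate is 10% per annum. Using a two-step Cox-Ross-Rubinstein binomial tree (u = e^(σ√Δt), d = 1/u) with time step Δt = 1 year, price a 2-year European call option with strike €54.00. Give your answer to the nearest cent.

CRR parameters: u = e^(σ√Δt) = e^(0.45·√1) = 1.5683, d = 1/u = 0.6376
Per-period rate: rΔt = 0.1·1 = 0.1, so R = e^0.1 = 1.1052
Risk-neutral probability p = (e^0.1 − 0.6376)/(1.5683 − 0.6376) = 0.4675/0.9307 = 0.5024
Terminal stock prices: S_uu = 110.7, S_ud = 45, S_dd = 18.3
Terminal payoffs (S − K): max(56.68, 0) = 56.68, max(-9, 0) = 0, max(-35.7, 0) = 0
Node u (S = 70.57): V_u = e^(−0.1)·[0.5024·56.6821 + 0.4976·0.0000] = 25.7653
Node d (S = 28.69): V_d = e^(−0.1)·[0.5024·0.0000 + 0.4976·0.0000] = 0.0000
Node 0 (S = 45): V_0 = e^(−0.1)·[0.5024·25.7653 + 0.4976·0.0000] = 11.7118

€11.71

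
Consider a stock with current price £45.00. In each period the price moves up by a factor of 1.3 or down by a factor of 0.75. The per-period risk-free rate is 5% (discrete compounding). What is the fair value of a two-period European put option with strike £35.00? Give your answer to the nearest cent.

Risk-neutral probability p = (1 + 0.05 − 0.75)/(1.3 − 0.75) = 0.3000/0.5500 = 0.5455
Terminal stock prices: S_uu = 76.05, S_ud = 43.88, S_dd = 25.31
Terminal payoffs (K − S): max(-41.05, 0) = 0, max(-8.875, 0) = 0, max(9.688, 0) = 9.688
Node u (S = 58.5): V_u = 1/1.05·[0.5455·0.0000 + 0.4545·0.0000] = 0.0000
Node d (S = 33.75): V_d = 1/1.05·[0.5455·0.0000 + 0.4545·9.6875] = 4.1937
Node 0 (S = 45): V_0 = 1/1.05·[0.5455·0.0000 + 0.4545·4.1937] = 1.8155

£1.82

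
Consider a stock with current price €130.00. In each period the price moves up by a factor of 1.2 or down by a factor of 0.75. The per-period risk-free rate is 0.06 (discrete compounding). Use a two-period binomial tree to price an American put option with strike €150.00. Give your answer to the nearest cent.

€21.70

Risk-neutral probability p = (1 + 0.06 − 0.75)/(1.2 − 0.75) = 0.3100/0.4500 = 0.6889
Terminal stock prices: S_uu = 187.2, S_ud = 117, S_dd = 73.12
Terminal payoffs (K − S): max(-37.2, 0) = 0, max(33, 0) = 33, max(76.88, 0) = 76.88
Node u (S = 156): continuation = 1/1.06·[0.6889·0.0000 + 0.3111·33.0000] = 9.6855; exercise value = 0.0000 ≤ continuation, so V_u = 9.6855
Node d (S = 97.5): continuation = 1/1.06·[0.6889·33.0000 + 0.3111·76.8750] = 44.0094; exercise value = 52.5000 > continuation, so V_d = 52.5000 (exercise)
Node 0 (S = 130): continuation = 1/1.06·[0.6889·9.6855 + 0.3111·52.5000] = 21.7034; exercise value = 20.0000 ≤ continuation, so V_0 = 21.7034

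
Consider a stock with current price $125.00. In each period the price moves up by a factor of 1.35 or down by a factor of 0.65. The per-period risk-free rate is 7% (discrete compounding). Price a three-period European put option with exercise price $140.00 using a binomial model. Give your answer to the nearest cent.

$21.67

Risk-neutral probability p = (1 + 0.07 − 0.65)/(1.35 − 0.65) = 0.4200/0.7000 = 0.6000
Terminal stock prices: S_uuu = 307.5, S_uud = 148.1, S_udd = 71.3, S_ddd = 34.33
Terminal payoffs (K − S): max(-167.5, 0) = 0, max(-8.078, 0) = 0, max(68.7, 0) = 68.7, max(105.7, 0) = 105.7
Node uu (S = 227.8): V_uu = 1/1.07·[0.6000·0.0000 + 0.4000·0.0000] = 0.0000
Node ud (S = 109.7): V_ud = 1/1.07·[0.6000·0.0000 + 0.4000·68.7031] = 25.6834
Node dd (S = 52.81): V_dd = 1/1.07·[0.6000·68.7031 + 0.4000·105.6719] = 78.0286
Node u (S = 168.8): V_u = 1/1.07·[0.6000·0.0000 + 0.4000·25.6834] = 9.6013
Node d (S = 81.25): V_d = 1/1.07·[0.6000·25.6834 + 0.4000·78.0286] = 43.5715
Node 0 (S = 125): V_0 = 1/1.07·[0.6000·9.6013 + 0.4000·43.5715] = 21.6723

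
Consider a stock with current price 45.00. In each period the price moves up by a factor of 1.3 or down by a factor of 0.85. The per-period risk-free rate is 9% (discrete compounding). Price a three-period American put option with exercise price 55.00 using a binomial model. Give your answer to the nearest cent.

Risk-neutral probability p = (1 + 0.09 − 0.85)/(1.3 − 0.85) = 0.2400/0.4500 = 0.5333
Terminal stock prices: S_uuu = 98.87, S_uud = 64.64, S_udd = 42.27, S_ddd = 27.64
Terminal payoffs (K − S): max(-43.87, 0) = 0, max(-9.643, 0) = 0, max(12.73, 0) = 12.73, max(27.36, 0) = 27.36
Node uu (S = 76.05): continuation = 1/1.09·[0.5333·0.0000 + 0.4667·0.0000] = 0.0000; exercise value = 0.0000 ≤ continuation, so V_uu = 0.0000
Node ud (S = 49.73): continuation = 1/1.09·[0.5333·0.0000 + 0.4667·12.7338] = 5.4518; exercise value = 5.2750 ≤ continuation, so V_ud = 5.4518
Node dd (S = 32.51): continuation = 1/1.09·[0.5333·12.7338 + 0.4667·27.3644] = 17.9462; exercise value = 22.4875 > continuation, so V_dd = 22.4875 (exercise)
Node u (S = 58.5): continuation = 1/1.09·[0.5333·0.0000 + 0.4667·5.4518] = 2.3341; exercise value = 0.0000 ≤ continuation, so V_u = 2.3341
Node d (S = 38.25): continuation = 1/1.09·[0.5333·5.4518 + 0.4667·22.4875] = 12.2952; exercise value = 16.7500 > continuation, so V_d = 16.7500 (exercise)
Node 0 (S = 45): continuation = 1/1.09·[0.5333·2.3341 + 0.4667·16.7500] = 8.3133; exercise value = 10.0000 > continuation, so V_0 = 10.0000 (exercise)

10.00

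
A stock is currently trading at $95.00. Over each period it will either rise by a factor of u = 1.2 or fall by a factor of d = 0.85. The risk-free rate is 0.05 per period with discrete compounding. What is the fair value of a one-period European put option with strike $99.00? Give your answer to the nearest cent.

Risk-neutral probability p = (1 + 0.05 − 0.85)/(1.2 − 0.85) = 0.2000/0.3500 = 0.5714
Terminal stock prices: S_u = 114, S_d = 80.75
Terminal payoffs (K − S): max(-15, 0) = 0, max(18.25, 0) = 18.25
Node 0 (S = 95): V_0 = 1/1.05·[0.5714·0.0000 + 0.4286·18.2500] = 7.4490

$7.45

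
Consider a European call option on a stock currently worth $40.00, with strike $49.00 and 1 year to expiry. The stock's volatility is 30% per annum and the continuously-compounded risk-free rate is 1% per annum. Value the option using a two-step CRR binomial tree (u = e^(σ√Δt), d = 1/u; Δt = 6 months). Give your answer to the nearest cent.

$2.53

CRR parameters: u = e^(σ√Δt) = e^(0.3·√0.5) = 1.2363, d = 1/u = 0.8089
Per-period rate: rΔt = 0.01·0.5 = 0.005, so R = e^0.005 = 1.0050
Risk-neutral probability p = (e^0.005 − 0.8089)/(1.2363 − 0.8089) = 0.1962/0.4275 = 0.4589
Terminal stock prices: S_uu = 61.14, S_ud = 40, S_dd = 26.17
Terminal payoffs (S − K): max(12.14, 0) = 12.14, max(-9, 0) = 0, max(-22.83, 0) = 0
Node u (S = 49.45): V_u = e^(−0.005)·[0.4589·12.1386 + 0.5411·0.0000] = 5.5425
Node d (S = 32.35): V_d = e^(−0.005)·[0.4589·0.0000 + 0.5411·0.0000] = 0.0000
Node 0 (S = 40): V_0 = e^(−0.005)·[0.4589·5.5425 + 0.5411·0.0000] = 2.5307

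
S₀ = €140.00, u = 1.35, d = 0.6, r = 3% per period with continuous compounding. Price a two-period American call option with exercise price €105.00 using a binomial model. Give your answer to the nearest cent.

€50.45

Risk-neutral probability p = (e^0.03 − 0.6)/(1.35 − 0.6) = 0.4305/0.7500 = 0.5739
Terminal stock prices: S_uu = 255.2, S_ud = 113.4, S_dd = 50.4
Terminal payoffs (S − K): max(150.2, 0) = 150.2, max(8.4, 0) = 8.4, max(-54.6, 0) = 0
Node u (S = 189): continuation = e^(−0.03)·[0.5739·150.1500 + 0.4261·8.4000] = 87.1032; exercise value = 84.0000 ≤ continuation, so V_u = 87.1032
Node d (S = 84): continuation = e^(−0.03)·[0.5739·8.4000 + 0.4261·0.0000] = 4.6786; exercise value = 0.0000 ≤ continuation, so V_d = 4.6786
Node 0 (S = 140): continuation = e^(−0.03)·[0.5739·87.1032 + 0.4261·4.6786] = 50.4489; exercise value = 35.0000 ≤ continuation, so V_0 = 50.4489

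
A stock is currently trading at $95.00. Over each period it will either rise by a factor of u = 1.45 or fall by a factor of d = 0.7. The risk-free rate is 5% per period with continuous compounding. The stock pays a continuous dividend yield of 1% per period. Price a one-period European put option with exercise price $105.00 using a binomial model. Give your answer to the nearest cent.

Per-period risk-free factor R = e^0.05 = 1.0513; dividend-adjusted growth = e^(0.05−0.01) = 1.0408.
Risk-neutral probability p = (1.0408 − 0.7)/(1.45 − 0.7) = 0.3408/0.7500 = 0.4544
Terminal stock prices: S_u = 137.8, S_d = 66.5
Terminal payoffs (K − S): max(-32.75, 0) = 0, max(38.5, 0) = 38.5
Node 0 (S = 95): V_0 = e^(−0.05)·[0.4544·0.0000 + 0.5456·38.5000] = 19.9806

$19.98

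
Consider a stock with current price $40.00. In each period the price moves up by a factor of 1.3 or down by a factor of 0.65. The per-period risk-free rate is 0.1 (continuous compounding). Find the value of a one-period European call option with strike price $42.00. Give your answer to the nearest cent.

Risk-neutral probability p = (e^0.1 − 0.65)/(1.3 − 0.65) = 0.4552/0.6500 = 0.7003
Terminal stock prices: S_u = 52, S_d = 26
Terminal payoffs (S − K): max(10, 0) = 10, max(-16, 0) = 0
Node 0 (S = 40): V_0 = e^(−0.1)·[0.7003·10.0000 + 0.2997·0.0000] = 6.3362

$6.34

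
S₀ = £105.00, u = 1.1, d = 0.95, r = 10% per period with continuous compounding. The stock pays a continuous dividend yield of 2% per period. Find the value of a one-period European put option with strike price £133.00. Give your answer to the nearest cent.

£17.42

Per-period risk-free factor R = e^0.1 = 1.1052; dividend-adjusted growth = e^(0.1−0.02) = 1.0833.
Risk-neutral probability p = (1.0833 − 0.95)/(1.1 − 0.95) = 0.1333/0.1500 = 0.8886
Terminal stock prices: S_u = 115.5, S_d = 99.75
Terminal payoffs (K − S): max(17.5, 0) = 17.5, max(33.25, 0) = 33.25
Node 0 (S = 105): V_0 = e^(−0.1)·[0.8886·17.5000 + 0.1114·33.2500] = 17.4225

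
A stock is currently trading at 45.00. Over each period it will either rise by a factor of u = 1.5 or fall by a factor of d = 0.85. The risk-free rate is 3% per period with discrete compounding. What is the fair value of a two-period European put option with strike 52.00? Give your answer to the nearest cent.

9.60

Risk-neutral probability p = (1 + 0.03 − 0.85)/(1.5 − 0.85) = 0.1800/0.6500 = 0.2769
Terminal stock prices: S_uu = 101.2, S_ud = 57.38, S_dd = 32.51
Terminal payoffs (K − S): max(-49.25, 0) = 0, max(-5.375, 0) = 0, max(19.49, 0) = 19.49
Node u (S = 67.5): V_u = 1/1.03·[0.2769·0.0000 + 0.7231·0.0000] = 0.0000
Node d (S = 38.25): V_d = 1/1.03·[0.2769·0.0000 + 0.7231·19.4875] = 13.6805
Node 0 (S = 45): V_0 = 1/1.03·[0.2769·0.0000 + 0.7231·13.6805] = 9.6040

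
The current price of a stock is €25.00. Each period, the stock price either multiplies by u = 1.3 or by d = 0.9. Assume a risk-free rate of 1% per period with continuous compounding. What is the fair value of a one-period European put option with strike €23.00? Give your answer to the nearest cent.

Risk-neutral probability p = (e^0.01 − 0.9)/(1.3 − 0.9) = 0.1101/0.4000 = 0.2751
Terminal stock prices: S_u = 32.5, S_d = 22.5
Terminal payoffs (K − S): max(-9.5, 0) = 0, max(0.5, 0) = 0.5
Node 0 (S = 25): V_0 = e^(−0.01)·[0.2751·0.0000 + 0.7249·0.5000] = 0.3588

€0.36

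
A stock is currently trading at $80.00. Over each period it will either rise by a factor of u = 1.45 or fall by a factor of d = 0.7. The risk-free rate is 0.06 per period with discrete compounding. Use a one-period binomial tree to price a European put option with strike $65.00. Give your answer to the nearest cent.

$4.42

Risk-neutral probability p = (1 + 0.06 − 0.7)/(1.45 − 0.7) = 0.3600/0.7500 = 0.4800
Terminal stock prices: S_u = 116, S_d = 56
Terminal payoffs (K − S): max(-51, 0) = 0, max(9, 0) = 9
Node 0 (S = 80): V_0 = 1/1.06·[0.4800·0.0000 + 0.5200·9.0000] = 4.4151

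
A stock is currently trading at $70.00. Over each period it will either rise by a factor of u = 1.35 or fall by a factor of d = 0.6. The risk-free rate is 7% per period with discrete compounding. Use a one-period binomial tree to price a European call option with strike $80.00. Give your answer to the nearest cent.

Risk-neutral probability p = (1 + 0.07 − 0.6)/(1.35 − 0.6) = 0.4700/0.7500 = 0.6267
Terminal stock prices: S_u = 94.5, S_d = 42
Terminal payoffs (S − K): max(14.5, 0) = 14.5, max(-38, 0) = 0
Node 0 (S = 70): V_0 = 1/1.07·[0.6267·14.5000 + 0.3733·0.0000] = 8.4922

$8.49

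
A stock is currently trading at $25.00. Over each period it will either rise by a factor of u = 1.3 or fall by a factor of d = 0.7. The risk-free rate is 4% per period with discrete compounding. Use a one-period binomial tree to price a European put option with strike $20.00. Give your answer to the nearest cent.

$1.04

Risk-neutral probability p = (1 + 0.04 − 0.7)/(1.3 − 0.7) = 0.3400/0.6000 = 0.5667
Terminal stock prices: S_u = 32.5, S_d = 17.5
Terminal payoffs (K − S): max(-12.5, 0) = 0, max(2.5, 0) = 2.5
Node 0 (S = 25): V_0 = 1/1.04·[0.5667·0.0000 + 0.4333·2.5000] = 1.0417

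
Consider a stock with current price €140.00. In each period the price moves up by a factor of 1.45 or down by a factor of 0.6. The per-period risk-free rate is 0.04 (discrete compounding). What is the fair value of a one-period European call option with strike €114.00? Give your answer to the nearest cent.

Risk-neutral probability p = (1 + 0.04 − 0.6)/(1.45 − 0.6) = 0.4400/0.8500 = 0.5176
Terminal stock prices: S_u = 203, S_d = 84
Terminal payoffs (S − K): max(89, 0) = 89, max(-30, 0) = 0
Node 0 (S = 140): V_0 = 1/1.04·[0.5176·89.0000 + 0.4824·0.0000] = 44.2986

€44.30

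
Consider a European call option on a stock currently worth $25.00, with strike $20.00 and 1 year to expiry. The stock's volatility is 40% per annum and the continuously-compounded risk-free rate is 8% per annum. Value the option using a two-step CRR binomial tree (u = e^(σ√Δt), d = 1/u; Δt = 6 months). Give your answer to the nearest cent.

$7.87

CRR parameters: u = e^(σ√Δt) = e^(0.4·√0.5) = 1.3269, d = 1/u = 0.7536
Per-period rate: rΔt = 0.08·0.5 = 0.04, so R = e^0.04 = 1.0408
Risk-neutral probability p = (e^0.04 − 0.7536)/(1.3269 − 0.7536) = 0.2872/0.5733 = 0.5009
Terminal stock prices: S_uu = 44.02, S_ud = 25, S_dd = 14.2
Terminal payoffs (S − K): max(24.02, 0) = 24.02, max(5, 0) = 5, max(-5.801, 0) = 0
Node u (S = 33.17): V_u = e^(−0.04)·[0.5009·24.0164 + 0.4991·5.0000] = 13.9566
Node d (S = 18.84): V_d = e^(−0.04)·[0.5009·5.0000 + 0.4991·0.0000] = 2.4065
Node 0 (S = 25): V_0 = e^(−0.04)·[0.5009·13.9566 + 0.4991·2.4065] = 7.8713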